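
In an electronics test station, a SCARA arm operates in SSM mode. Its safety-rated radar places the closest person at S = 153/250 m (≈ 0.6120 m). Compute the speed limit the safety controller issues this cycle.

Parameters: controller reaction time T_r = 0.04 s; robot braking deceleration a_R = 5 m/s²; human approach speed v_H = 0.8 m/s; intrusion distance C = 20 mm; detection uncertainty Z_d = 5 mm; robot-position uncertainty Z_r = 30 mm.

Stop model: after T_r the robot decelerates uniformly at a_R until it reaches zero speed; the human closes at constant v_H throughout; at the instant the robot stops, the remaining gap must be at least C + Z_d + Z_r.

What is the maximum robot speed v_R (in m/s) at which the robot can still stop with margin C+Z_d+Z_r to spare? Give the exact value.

collect terms ⇒ (1/10)·v_R² + (1/5)·v_R + (-21/40) = 0
  disc = (1/5)² − 4·(1/10)·(-21/40) = 1/4 ; √disc = 1/2
  v_R = (−(1/5) + 1/2) / (2·(1/10)) = 3/2 m/s
check:
braking lasts T_s = (3/2)/5 = 0.3000 s
reaction-phase robot travel = 1.5000·0.0400 = 0.0600 m
robot covers 1.5000·0.3000 − ½·5.0000·0.3000² = 0.2250 m while stopping
human over T_r+T_s: 0.8000·(0.0400+0.3000) = 0.2720 m
residual clearance needed = 0.0200+0.0050+0.0300 = 0.0550 m
sum ≈ 0.0600+0.2250+0.2720+0.0550 ≈ 0.6120 m = S ✓

v_R_max = 3/2 m/s = 1.5000 m/s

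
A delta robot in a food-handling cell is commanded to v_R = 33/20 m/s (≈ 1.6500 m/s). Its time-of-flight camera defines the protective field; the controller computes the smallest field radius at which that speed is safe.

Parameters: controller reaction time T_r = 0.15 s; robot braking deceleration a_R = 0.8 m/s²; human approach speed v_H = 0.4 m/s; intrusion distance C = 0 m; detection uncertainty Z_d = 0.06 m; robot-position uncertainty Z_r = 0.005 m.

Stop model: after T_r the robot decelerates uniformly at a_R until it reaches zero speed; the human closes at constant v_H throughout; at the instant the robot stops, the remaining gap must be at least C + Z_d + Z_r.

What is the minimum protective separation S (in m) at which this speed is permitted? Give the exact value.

S_min = 9277/3200 m = 2.8991 m

T_s = v_R/a_R = (33/20)/(4/5) = 2.0625 s
robot covers v_R·T_r = 1.6500·0.1500 = 0.2475 m before braking
robot under decel: 1.6500²/(2·0.8000) = 1.7016 m
human over T_r+T_s: 0.4000·(0.1500+2.0625) = 0.8850 m
C+Z_d+Z_r = 0.0000+0.0600+0.0050 = 0.0650 m
S_min ≈ 0.2475+1.7016+0.8850+0.0650  ⇒  S_min = 9277/3200 m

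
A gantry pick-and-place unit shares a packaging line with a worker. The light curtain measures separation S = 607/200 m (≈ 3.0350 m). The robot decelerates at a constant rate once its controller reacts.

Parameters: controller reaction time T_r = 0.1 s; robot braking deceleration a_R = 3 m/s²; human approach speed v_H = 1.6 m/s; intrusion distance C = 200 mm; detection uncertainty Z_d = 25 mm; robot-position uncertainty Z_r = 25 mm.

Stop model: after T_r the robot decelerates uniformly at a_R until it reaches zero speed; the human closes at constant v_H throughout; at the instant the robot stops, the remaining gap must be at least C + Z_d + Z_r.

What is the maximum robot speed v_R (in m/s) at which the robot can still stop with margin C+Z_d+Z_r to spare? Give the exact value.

v_R_max = 5/2 m/s = 2.5000 m/s

at the boundary: (1/6)·v² + (19/30)·v + (-21/8) = 0
  disc = (19/30)² − 4·(1/6)·(-21/8) = 484/225 ; √disc = 22/15
  v_R = (−(19/30) + 22/15) / (2·(1/6)) = 5/2 m/s
check:
T_s = v_R/a_R = (5/2)/3 = 0.8333 s
reaction-phase robot travel = 2.5000·0.1000 = 0.2500 m
robot covers 2.5000·0.8333 − ½·3.0000·0.8333² = 1.0417 m while stopping
person approaches 1.6000·(0.1000+0.8333) = 1.4933 m
residual clearance needed = 0.2000+0.0250+0.0250 = 0.2500 m
sum ≈ 0.2500+1.0417+1.4933+0.2500 ≈ 3.0350 m = S ✓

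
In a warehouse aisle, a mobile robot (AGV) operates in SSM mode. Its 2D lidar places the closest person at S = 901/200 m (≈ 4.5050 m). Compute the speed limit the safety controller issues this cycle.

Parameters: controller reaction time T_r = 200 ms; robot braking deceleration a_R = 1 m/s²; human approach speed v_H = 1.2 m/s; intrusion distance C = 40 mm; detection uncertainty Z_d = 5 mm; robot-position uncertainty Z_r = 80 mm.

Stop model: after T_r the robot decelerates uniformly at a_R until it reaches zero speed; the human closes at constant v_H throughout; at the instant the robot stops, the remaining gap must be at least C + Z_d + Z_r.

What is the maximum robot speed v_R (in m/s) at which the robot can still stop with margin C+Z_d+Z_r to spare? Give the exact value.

v_R_max = 9/5 m/s = 1.8000 m/s

quadratic (1/2)·v² + (7/5)·v + (-207/50) = 0
  disc = (7/5)² − 4·(1/2)·(-207/50) = 256/25 ; √disc = 16/5
  v_R = (−(7/5) + 16/5) / (2·(1/2)) = 9/5 m/s
check:
braking lasts T_s = (9/5)/1 = 1.8000 s
reaction-phase robot travel = 1.8000·0.2000 = 0.3600 m
braking distance = 1.8000²/(2·1.0000) = 1.6200 m
person approaches 1.2000·(0.2000+1.8000) = 2.4000 m
margins: 0.0400+0.0050+0.0800 = 0.1250 m
sum ≈ 0.3600+1.6200+2.4000+0.1250 ≈ 4.5050 m = S ✓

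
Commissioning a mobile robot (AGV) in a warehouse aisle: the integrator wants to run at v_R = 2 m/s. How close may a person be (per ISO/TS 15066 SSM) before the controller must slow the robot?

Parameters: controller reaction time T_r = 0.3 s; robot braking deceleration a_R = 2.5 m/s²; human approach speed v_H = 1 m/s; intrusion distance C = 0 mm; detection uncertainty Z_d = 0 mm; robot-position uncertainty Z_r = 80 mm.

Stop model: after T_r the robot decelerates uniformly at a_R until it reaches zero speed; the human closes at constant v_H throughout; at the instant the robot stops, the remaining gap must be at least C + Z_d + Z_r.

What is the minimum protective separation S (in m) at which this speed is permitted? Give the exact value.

stop time T_s = 2/(5/2) = 0.8000 s
robot in T_r: 2.0000·0.3000 = 0.6000 m
robot covers 2.0000·0.8000 − ½·2.5000·0.8000² = 0.8000 m while stopping
person approaches 1.0000·(0.3000+0.8000) = 1.1000 m
margins: 0.0000+0.0000+0.0800 = 0.0800 m
S_min ≈ 0.6000+0.8000+1.1000+0.0800  ⇒  S_min = 129/50 m

S_min = 129/50 m = 2.5800 m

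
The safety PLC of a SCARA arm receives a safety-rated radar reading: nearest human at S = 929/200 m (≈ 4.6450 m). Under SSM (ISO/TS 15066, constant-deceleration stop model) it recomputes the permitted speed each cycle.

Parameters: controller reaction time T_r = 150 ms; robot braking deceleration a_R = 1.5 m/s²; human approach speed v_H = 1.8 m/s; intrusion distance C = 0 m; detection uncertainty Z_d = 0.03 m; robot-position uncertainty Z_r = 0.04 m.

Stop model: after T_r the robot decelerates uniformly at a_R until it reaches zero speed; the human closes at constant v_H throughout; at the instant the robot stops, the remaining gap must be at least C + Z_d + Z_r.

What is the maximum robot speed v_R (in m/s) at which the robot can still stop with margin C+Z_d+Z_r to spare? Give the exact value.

quadratic (1/3)·v² + (27/20)·v + (-861/200) = 0
  disc = (27/20)² − 4·(1/3)·(-861/200) = 121/16 ; √disc = 11/4
  v_R = (−(27/20) + 11/4) / (2·(1/3)) = 21/10 m/s
check:
stop time T_s = (21/10)/(3/2) = 1.4000 s
robot covers v_R·T_r = 2.1000·0.1500 = 0.3150 m before braking
braking distance = 2.1000²/(2·1.5000) = 1.4700 m
human closes 1.8000·1.5500 = 2.7900 m
residual clearance needed = 0.0000+0.0300+0.0400 = 0.0700 m
sum ≈ 0.3150+1.4700+2.7900+0.0700 ≈ 4.6450 m = S ✓

v_R_max = 21/10 m/s = 2.1000 m/s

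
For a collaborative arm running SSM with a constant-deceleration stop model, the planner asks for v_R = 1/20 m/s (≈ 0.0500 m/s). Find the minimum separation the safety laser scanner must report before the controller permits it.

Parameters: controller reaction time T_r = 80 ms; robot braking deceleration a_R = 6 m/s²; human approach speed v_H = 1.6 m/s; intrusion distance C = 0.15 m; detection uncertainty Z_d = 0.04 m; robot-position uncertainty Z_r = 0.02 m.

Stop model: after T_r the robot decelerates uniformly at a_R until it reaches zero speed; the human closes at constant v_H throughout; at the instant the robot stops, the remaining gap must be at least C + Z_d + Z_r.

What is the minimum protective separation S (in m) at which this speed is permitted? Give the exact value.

T_s = v_R/a_R = (1/20)/6 = 0.0083 s
reaction-phase robot travel = 0.0500·0.0800 = 0.0040 m
robot covers 0.0500·0.0083 − ½·6.0000·0.0083² = 0.0002 m while stopping
human closes 1.6000·0.0883 = 0.1413 m
C+Z_d+Z_r = 0.1500+0.0400+0.0200 = 0.2100 m
S_min ≈ 0.0040+0.0002+0.1413+0.2100  ⇒  S_min = 8533/24000 m

S_min = 8533/24000 m = 0.3555 m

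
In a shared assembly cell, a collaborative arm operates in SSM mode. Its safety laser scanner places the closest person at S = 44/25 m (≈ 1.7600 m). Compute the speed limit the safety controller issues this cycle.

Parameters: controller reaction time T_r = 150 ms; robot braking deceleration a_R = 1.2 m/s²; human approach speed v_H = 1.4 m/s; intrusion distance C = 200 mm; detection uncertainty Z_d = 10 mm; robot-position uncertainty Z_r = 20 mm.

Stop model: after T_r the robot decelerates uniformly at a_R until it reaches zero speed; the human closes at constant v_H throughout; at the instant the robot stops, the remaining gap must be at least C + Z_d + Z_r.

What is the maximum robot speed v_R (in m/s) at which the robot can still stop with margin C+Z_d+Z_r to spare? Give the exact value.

v_R_max = 4/5 m/s = 0.8000 m/s

quadratic (5/12)·v² + (79/60)·v + (-33/25) = 0
  disc = (79/60)² − 4·(5/12)·(-33/25) = 14161/3600 ; √disc = 119/60
  v_R = (−(79/60) + 119/60) / (2·(5/12)) = 4/5 m/s
check:
stop time T_s = (4/5)/(6/5) = 0.6667 s
reaction-phase robot travel = 0.8000·0.1500 = 0.1200 m
robot covers 0.8000·0.6667 − ½·1.2000·0.6667² = 0.2667 m while stopping
human closes 1.4000·0.8167 = 1.1433 m
C+Z_d+Z_r = 0.2000+0.0100+0.0200 = 0.2300 m
sum ≈ 0.1200+0.2667+1.1433+0.2300 ≈ 1.7600 m = S ✓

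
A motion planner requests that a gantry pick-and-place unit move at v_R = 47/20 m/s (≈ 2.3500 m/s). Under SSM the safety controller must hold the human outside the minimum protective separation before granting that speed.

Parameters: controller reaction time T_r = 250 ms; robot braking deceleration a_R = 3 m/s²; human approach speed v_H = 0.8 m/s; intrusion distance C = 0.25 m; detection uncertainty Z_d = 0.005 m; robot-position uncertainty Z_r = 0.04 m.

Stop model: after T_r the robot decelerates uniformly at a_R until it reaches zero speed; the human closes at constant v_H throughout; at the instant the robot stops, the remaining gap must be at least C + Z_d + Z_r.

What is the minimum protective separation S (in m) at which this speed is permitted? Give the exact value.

T_s = v_R/a_R = (47/20)/3 = 0.7833 s
robot in T_r: 2.3500·0.2500 = 0.5875 m
robot under decel: 2.3500²/(2·3.0000) = 0.9204 m
human closes 0.8000·1.0333 = 0.8267 m
margins: 0.2500+0.0050+0.0400 = 0.2950 m
S_min ≈ 0.5875+0.9204+0.8267+0.2950  ⇒  S_min = 6311/2400 m

S_min = 6311/2400 m = 2.6296 m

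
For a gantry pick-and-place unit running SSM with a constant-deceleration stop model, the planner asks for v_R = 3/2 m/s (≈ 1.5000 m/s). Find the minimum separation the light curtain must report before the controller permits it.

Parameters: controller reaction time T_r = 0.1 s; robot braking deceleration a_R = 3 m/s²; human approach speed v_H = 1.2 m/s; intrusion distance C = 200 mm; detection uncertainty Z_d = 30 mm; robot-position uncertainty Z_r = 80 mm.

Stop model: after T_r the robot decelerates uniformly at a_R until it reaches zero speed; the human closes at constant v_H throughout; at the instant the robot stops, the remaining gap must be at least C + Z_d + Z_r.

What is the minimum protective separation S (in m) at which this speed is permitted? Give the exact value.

S_min = 311/200 m = 1.5550 m

T_s = v_R/a_R = (3/2)/3 = 0.5000 s
reaction-phase robot travel = 1.5000·0.1000 = 0.1500 m
robot covers 1.5000·0.5000 − ½·3.0000·0.5000² = 0.3750 m while stopping
human over T_r+T_s: 1.2000·(0.1000+0.5000) = 0.7200 m
margins: 0.2000+0.0300+0.0800 = 0.3100 m
S_min ≈ 0.1500+0.3750+0.7200+0.3100  ⇒  S_min = 311/200 m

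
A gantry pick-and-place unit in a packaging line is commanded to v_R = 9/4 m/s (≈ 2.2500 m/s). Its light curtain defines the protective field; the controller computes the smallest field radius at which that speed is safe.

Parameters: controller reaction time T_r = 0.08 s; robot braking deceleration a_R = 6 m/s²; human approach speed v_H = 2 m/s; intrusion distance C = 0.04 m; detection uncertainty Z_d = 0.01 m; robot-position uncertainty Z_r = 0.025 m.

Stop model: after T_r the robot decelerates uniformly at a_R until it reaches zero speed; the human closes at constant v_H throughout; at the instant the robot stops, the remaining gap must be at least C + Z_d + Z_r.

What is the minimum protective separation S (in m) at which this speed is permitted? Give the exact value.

braking lasts T_s = (9/4)/6 = 0.3750 s
robot in T_r: 2.2500·0.0800 = 0.1800 m
robot covers 2.2500·0.3750 − ½·6.0000·0.3750² = 0.4219 m while stopping
human over T_r+T_s: 2.0000·(0.0800+0.3750) = 0.9100 m
C+Z_d+Z_r = 0.0400+0.0100+0.0250 = 0.0750 m
S_min ≈ 0.1800+0.4219+0.9100+0.0750  ⇒  S_min = 2539/1600 m

S_min = 2539/1600 m = 1.5869 m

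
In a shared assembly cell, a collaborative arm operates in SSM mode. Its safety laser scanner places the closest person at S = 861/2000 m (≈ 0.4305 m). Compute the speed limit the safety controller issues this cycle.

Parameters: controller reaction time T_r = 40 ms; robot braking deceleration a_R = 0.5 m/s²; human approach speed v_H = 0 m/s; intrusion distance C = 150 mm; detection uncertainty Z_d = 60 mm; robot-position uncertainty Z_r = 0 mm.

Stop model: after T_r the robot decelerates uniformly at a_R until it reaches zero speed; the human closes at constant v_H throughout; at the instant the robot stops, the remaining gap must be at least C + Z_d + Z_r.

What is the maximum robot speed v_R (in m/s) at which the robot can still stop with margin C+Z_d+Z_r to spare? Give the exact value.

at the boundary: (1)·v² + (1/25)·v + (-441/2000) = 0
  disc = (1/25)² − 4·(1)·(-441/2000) = 2209/2500 ; √disc = 47/50
  v_R = (−(1/25) + 47/50) / (2·(1)) = 9/20 m/s
check:
stop time T_s = (9/20)/(1/2) = 0.9000 s
reaction-phase robot travel = 0.4500·0.0400 = 0.0180 m
robot covers 0.4500·0.9000 − ½·0.5000·0.9000² = 0.2025 m while stopping
person approaches 0.0000·(0.0400+0.9000) = 0.0000 m
residual clearance needed = 0.1500+0.0600+0.0000 = 0.2100 m
sum ≈ 0.0180+0.2025+0.0000+0.2100 ≈ 0.4305 m = S ✓

v_R_max = 9/20 m/s = 0.4500 m/s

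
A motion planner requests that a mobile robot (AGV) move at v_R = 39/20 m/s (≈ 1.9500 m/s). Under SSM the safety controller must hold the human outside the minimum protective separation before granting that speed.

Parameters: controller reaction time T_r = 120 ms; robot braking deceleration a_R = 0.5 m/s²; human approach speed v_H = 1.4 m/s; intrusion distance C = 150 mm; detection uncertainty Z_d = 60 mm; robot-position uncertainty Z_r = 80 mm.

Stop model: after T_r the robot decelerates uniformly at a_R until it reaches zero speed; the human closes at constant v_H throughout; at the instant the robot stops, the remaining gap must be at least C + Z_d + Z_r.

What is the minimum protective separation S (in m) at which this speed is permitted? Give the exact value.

braking lasts T_s = (39/20)/(1/2) = 3.9000 s
robot in T_r: 1.9500·0.1200 = 0.2340 m
robot under decel: 1.9500²/(2·0.5000) = 3.8025 m
human closes 1.4000·4.0200 = 5.6280 m
margins: 0.1500+0.0600+0.0800 = 0.2900 m
S_min ≈ 0.2340+3.8025+5.6280+0.2900  ⇒  S_min = 19909/2000 m

S_min = 19909/2000 m = 9.9545 m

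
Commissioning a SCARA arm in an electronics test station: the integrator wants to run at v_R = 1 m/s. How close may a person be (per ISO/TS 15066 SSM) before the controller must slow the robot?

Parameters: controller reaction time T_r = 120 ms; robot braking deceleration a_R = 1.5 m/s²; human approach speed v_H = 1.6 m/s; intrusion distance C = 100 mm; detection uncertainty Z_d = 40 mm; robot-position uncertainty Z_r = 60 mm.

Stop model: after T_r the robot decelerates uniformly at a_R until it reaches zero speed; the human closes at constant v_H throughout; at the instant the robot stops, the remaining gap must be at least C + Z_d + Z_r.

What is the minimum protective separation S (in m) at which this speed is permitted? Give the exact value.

S_min = 239/125 m = 1.9120 m

braking lasts T_s = 1/(3/2) = 0.6667 s
robot in T_r: 1.0000·0.1200 = 0.1200 m
robot under decel: 1.0000²/(2·1.5000) = 0.3333 m
human over T_r+T_s: 1.6000·(0.1200+0.6667) = 1.2587 m
residual clearance needed = 0.1000+0.0400+0.0600 = 0.2000 m
S_min ≈ 0.1200+0.3333+1.2587+0.2000  ⇒  S_min = 239/125 m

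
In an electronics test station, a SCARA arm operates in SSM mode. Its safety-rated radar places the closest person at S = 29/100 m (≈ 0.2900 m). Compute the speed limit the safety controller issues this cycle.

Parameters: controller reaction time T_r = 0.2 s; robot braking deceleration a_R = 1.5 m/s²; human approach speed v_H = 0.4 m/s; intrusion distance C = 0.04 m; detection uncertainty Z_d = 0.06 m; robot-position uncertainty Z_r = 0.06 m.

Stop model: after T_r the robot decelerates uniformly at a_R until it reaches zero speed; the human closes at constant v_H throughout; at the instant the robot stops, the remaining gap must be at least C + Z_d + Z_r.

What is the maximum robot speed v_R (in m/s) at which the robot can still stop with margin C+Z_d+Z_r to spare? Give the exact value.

at the boundary: (1/3)·v² + (7/15)·v + (-1/20) = 0
  disc = (7/15)² − 4·(1/3)·(-1/20) = 64/225 ; √disc = 8/15
  v_R = (−(7/15) + 8/15) / (2·(1/3)) = 1/10 m/s
check:
stop time T_s = (1/10)/(3/2) = 0.0667 s
reaction-phase robot travel = 0.1000·0.2000 = 0.0200 m
braking distance = 0.1000²/(2·1.5000) = 0.0033 m
human closes 0.4000·0.2667 = 0.1067 m
C+Z_d+Z_r = 0.0400+0.0600+0.0600 = 0.1600 m
sum ≈ 0.0200+0.0033+0.1067+0.1600 ≈ 0.2900 m = S ✓

v_R_max = 1/10 m/s = 0.1000 m/s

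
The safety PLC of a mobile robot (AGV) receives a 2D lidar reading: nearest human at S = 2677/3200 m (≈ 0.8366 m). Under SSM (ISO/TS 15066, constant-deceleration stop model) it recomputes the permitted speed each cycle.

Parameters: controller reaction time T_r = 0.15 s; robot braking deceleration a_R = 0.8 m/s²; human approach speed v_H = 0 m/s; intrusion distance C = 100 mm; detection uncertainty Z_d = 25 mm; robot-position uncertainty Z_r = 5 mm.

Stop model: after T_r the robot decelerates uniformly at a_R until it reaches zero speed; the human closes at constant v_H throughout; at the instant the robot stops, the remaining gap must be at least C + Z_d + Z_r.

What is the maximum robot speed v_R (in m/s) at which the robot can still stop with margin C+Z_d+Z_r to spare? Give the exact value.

at the boundary: (5/8)·v² + (3/20)·v + (-2261/3200) = 0
  disc = (3/20)² − 4·(5/8)·(-2261/3200) = 11449/6400 ; √disc = 107/80
  v_R = (−(3/20) + 107/80) / (2·(5/8)) = 19/20 m/s
check:
T_s = v_R/a_R = (19/20)/(4/5) = 1.1875 s
robot in T_r: 0.9500·0.1500 = 0.1425 m
robot covers 0.9500·1.1875 − ½·0.8000·1.1875² = 0.5641 m while stopping
person approaches 0.0000·(0.1500+1.1875) = 0.0000 m
C+Z_d+Z_r = 0.1000+0.0250+0.0050 = 0.1300 m
sum ≈ 0.1425+0.5641+0.0000+0.1300 ≈ 0.8366 m = S ✓

v_R_max = 19/20 m/s = 0.9500 m/s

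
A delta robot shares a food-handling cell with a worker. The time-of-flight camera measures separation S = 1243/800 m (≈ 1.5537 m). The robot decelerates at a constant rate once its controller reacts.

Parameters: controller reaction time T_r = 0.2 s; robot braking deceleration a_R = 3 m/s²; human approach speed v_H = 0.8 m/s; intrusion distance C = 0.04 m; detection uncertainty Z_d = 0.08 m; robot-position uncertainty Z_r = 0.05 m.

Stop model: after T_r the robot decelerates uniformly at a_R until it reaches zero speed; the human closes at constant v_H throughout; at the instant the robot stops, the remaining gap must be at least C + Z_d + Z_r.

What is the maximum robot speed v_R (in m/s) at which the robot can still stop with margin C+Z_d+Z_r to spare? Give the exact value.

v_R_max = 33/20 m/s = 1.6500 m/s

collect terms ⇒ (1/6)·v_R² + (7/15)·v_R + (-979/800) = 0
  disc = (7/15)² − 4·(1/6)·(-979/800) = 3721/3600 ; √disc = 61/60
  v_R = (−(7/15) + 61/60) / (2·(1/6)) = 33/20 m/s
check:
stop time T_s = (33/20)/3 = 0.5500 s
reaction-phase robot travel = 1.6500·0.2000 = 0.3300 m
braking distance = 1.6500²/(2·3.0000) = 0.4537 m
human over T_r+T_s: 0.8000·(0.2000+0.5500) = 0.6000 m
residual clearance needed = 0.0400+0.0800+0.0500 = 0.1700 m
sum ≈ 0.3300+0.4537+0.6000+0.1700 ≈ 1.5537 m = S ✓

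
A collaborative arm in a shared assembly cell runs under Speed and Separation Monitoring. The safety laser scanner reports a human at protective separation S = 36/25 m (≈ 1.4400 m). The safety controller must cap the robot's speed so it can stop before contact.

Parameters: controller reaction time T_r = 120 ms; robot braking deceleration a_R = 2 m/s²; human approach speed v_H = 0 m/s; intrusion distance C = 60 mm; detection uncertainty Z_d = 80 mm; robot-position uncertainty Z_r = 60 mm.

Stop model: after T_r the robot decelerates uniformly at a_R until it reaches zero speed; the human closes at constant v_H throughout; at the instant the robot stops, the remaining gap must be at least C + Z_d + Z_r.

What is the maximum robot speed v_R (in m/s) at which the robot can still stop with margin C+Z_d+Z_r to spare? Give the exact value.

v_R_max = 2 m/s = 2.0000 m/s

collect terms ⇒ (1/4)·v_R² + (3/25)·v_R + (-31/25) = 0
  disc = (3/25)² − 4·(1/4)·(-31/25) = 784/625 ; √disc = 28/25
  v_R = (−(3/25) + 28/25) / (2·(1/4)) = 2 m/s
check:
T_s = v_R/a_R = 2/2 = 1.0000 s
robot covers v_R·T_r = 2.0000·0.1200 = 0.2400 m before braking
robot covers 2.0000·1.0000 − ½·2.0000·1.0000² = 1.0000 m while stopping
person approaches 0.0000·(0.1200+1.0000) = 0.0000 m
residual clearance needed = 0.0600+0.0800+0.0600 = 0.2000 m
sum ≈ 0.2400+1.0000+0.0000+0.2000 ≈ 1.4400 m = S ✓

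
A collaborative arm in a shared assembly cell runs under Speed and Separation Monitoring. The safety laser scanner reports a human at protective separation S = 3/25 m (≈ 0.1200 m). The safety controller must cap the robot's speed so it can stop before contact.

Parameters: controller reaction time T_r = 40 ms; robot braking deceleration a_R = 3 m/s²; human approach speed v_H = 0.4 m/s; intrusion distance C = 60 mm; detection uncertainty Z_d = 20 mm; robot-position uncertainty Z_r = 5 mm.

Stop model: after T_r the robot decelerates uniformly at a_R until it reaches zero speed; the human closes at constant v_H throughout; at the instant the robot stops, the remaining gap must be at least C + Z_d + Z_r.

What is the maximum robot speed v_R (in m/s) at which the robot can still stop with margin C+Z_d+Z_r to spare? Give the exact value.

v_R_max = 1/10 m/s = 0.1000 m/s

collect terms ⇒ (1/6)·v_R² + (13/75)·v_R + (-19/1000) = 0
  disc = (13/75)² − 4·(1/6)·(-19/1000) = 961/22500 ; √disc = 31/150
  v_R = (−(13/75) + 31/150) / (2·(1/6)) = 1/10 m/s
check:
braking lasts T_s = (1/10)/3 = 0.0333 s
robot in T_r: 0.1000·0.0400 = 0.0040 m
robot under decel: 0.1000²/(2·3.0000) = 0.0017 m
human over T_r+T_s: 0.4000·(0.0400+0.0333) = 0.0293 m
residual clearance needed = 0.0600+0.0200+0.0050 = 0.0850 m
sum ≈ 0.0040+0.0017+0.0293+0.0850 ≈ 0.1200 m = S ✓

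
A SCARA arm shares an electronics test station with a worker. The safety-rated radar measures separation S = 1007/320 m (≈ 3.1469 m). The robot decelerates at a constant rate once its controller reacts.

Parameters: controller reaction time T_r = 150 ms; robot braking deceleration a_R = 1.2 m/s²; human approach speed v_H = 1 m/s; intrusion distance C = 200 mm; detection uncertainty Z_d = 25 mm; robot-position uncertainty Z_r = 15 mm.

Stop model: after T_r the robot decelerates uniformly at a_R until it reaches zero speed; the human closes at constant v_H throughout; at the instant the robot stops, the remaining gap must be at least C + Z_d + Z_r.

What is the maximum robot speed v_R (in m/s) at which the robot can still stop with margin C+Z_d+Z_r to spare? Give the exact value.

collect terms ⇒ (5/12)·v_R² + (59/60)·v_R + (-4411/1600) = 0
  disc = (59/60)² − 4·(5/12)·(-4411/1600) = 80089/14400 ; √disc = 283/120
  v_R = (−(59/60) + 283/120) / (2·(5/12)) = 33/20 m/s
check:
stop time T_s = (33/20)/(6/5) = 1.3750 s
robot covers v_R·T_r = 1.6500·0.1500 = 0.2475 m before braking
robot covers 1.6500·1.3750 − ½·1.2000·1.3750² = 1.1344 m while stopping
human closes 1.0000·1.5250 = 1.5250 m
C+Z_d+Z_r = 0.2000+0.0250+0.0150 = 0.2400 m
sum ≈ 0.2475+1.1344+1.5250+0.2400 ≈ 3.1469 m = S ✓

v_R_max = 33/20 m/s = 1.6500 m/s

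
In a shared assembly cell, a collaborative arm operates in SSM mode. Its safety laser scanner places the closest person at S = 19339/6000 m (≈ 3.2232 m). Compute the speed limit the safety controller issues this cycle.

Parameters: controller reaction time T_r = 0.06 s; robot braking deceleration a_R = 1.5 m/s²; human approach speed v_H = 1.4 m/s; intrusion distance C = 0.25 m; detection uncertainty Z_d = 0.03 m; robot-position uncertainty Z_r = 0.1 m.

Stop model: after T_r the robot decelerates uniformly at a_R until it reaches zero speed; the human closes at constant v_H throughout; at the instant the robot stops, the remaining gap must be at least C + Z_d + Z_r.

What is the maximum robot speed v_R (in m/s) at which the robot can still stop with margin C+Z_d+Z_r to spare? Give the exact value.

at the boundary: (1/3)·v² + (149/150)·v + (-3311/1200) = 0
  disc = (149/150)² − 4·(1/3)·(-3311/1200) = 2916/625 ; √disc = 54/25
  v_R = (−(149/150) + 54/25) / (2·(1/3)) = 7/4 m/s
check:
braking lasts T_s = (7/4)/(3/2) = 1.1667 s
robot in T_r: 1.7500·0.0600 = 0.1050 m
braking distance = 1.7500²/(2·1.5000) = 1.0208 m
person approaches 1.4000·(0.0600+1.1667) = 1.7173 m
residual clearance needed = 0.2500+0.0300+0.1000 = 0.3800 m
sum ≈ 0.1050+1.0208+1.7173+0.3800 ≈ 3.2232 m = S ✓

v_R_max = 7/4 m/s = 1.7500 m/s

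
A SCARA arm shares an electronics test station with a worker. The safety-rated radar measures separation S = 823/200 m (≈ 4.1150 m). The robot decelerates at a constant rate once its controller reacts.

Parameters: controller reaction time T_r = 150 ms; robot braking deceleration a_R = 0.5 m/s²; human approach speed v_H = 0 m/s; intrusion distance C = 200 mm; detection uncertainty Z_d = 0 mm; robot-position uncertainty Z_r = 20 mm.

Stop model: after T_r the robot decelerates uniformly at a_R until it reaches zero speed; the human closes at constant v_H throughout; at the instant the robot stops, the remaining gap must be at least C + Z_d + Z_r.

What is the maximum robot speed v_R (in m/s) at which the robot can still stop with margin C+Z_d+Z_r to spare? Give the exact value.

collect terms ⇒ (1)·v_R² + (3/20)·v_R + (-779/200) = 0
  disc = (3/20)² − 4·(1)·(-779/200) = 6241/400 ; √disc = 79/20
  v_R = (−(3/20) + 79/20) / (2·(1)) = 19/10 m/s
check:
T_s = v_R/a_R = (19/10)/(1/2) = 3.8000 s
robot covers v_R·T_r = 1.9000·0.1500 = 0.2850 m before braking
robot under decel: 1.9000²/(2·0.5000) = 3.6100 m
person approaches 0.0000·(0.1500+3.8000) = 0.0000 m
residual clearance needed = 0.2000+0.0000+0.0200 = 0.2200 m
sum ≈ 0.2850+3.6100+0.0000+0.2200 ≈ 4.1150 m = S ✓

v_R_max = 19/10 m/s = 1.9000 m/s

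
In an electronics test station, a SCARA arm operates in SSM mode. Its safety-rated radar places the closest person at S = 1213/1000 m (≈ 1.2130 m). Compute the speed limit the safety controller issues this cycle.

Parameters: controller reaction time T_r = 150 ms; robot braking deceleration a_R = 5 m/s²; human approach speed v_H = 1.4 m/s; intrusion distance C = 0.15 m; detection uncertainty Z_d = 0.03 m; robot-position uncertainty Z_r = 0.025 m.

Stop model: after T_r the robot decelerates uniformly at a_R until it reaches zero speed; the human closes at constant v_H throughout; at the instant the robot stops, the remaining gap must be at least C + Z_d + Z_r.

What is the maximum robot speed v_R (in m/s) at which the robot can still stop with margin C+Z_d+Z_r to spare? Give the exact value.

v_R_max = 7/5 m/s = 1.4000 m/s

collect terms ⇒ (1/10)·v_R² + (43/100)·v_R + (-399/500) = 0
  disc = (43/100)² − 4·(1/10)·(-399/500) = 5041/10000 ; √disc = 71/100
  v_R = (−(43/100) + 71/100) / (2·(1/10)) = 7/5 m/s
check:
stop time T_s = (7/5)/5 = 0.2800 s
reaction-phase robot travel = 1.4000·0.1500 = 0.2100 m
robot covers 1.4000·0.2800 − ½·5.0000·0.2800² = 0.1960 m while stopping
human over T_r+T_s: 1.4000·(0.1500+0.2800) = 0.6020 m
margins: 0.1500+0.0300+0.0250 = 0.2050 m
sum ≈ 0.2100+0.1960+0.6020+0.2050 ≈ 1.2130 m = S ✓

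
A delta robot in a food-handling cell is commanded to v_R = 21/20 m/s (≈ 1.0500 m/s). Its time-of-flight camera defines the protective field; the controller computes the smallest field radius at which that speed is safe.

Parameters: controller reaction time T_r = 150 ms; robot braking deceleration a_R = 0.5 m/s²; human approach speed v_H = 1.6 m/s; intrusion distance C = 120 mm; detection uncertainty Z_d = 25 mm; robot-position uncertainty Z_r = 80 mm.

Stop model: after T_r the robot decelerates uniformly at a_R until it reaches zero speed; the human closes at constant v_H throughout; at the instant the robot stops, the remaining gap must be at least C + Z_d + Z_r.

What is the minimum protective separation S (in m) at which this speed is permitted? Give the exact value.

T_s = v_R/a_R = (21/20)/(1/2) = 2.1000 s
robot in T_r: 1.0500·0.1500 = 0.1575 m
robot covers 1.0500·2.1000 − ½·0.5000·2.1000² = 1.1025 m while stopping
human closes 1.6000·2.2500 = 3.6000 m
margins: 0.1200+0.0250+0.0800 = 0.2250 m
S_min ≈ 0.1575+1.1025+3.6000+0.2250  ⇒  S_min = 1017/200 m

S_min = 1017/200 m = 5.0850 m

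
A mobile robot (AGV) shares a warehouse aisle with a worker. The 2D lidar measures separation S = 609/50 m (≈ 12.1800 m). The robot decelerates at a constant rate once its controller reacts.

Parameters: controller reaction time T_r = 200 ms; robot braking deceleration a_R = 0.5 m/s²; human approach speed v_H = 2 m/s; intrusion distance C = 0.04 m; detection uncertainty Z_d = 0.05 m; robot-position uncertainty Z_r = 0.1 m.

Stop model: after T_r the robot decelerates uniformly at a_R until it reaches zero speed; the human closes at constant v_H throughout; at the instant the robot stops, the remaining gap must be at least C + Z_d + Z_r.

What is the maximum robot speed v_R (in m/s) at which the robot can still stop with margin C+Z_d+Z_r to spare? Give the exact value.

v_R_max = 19/10 m/s = 1.9000 m/s

at the boundary: (1)·v² + (21/5)·v + (-1159/100) = 0
  disc = (21/5)² − 4·(1)·(-1159/100) = 64 ; √disc = 8
  v_R = (−(21/5) + 8) / (2·(1)) = 19/10 m/s
check:
T_s = v_R/a_R = (19/10)/(1/2) = 3.8000 s
reaction-phase robot travel = 1.9000·0.2000 = 0.3800 m
braking distance = 1.9000²/(2·0.5000) = 3.6100 m
person approaches 2.0000·(0.2000+3.8000) = 8.0000 m
C+Z_d+Z_r = 0.0400+0.0500+0.1000 = 0.1900 m
sum ≈ 0.3800+3.6100+8.0000+0.1900 ≈ 12.1800 m = S ✓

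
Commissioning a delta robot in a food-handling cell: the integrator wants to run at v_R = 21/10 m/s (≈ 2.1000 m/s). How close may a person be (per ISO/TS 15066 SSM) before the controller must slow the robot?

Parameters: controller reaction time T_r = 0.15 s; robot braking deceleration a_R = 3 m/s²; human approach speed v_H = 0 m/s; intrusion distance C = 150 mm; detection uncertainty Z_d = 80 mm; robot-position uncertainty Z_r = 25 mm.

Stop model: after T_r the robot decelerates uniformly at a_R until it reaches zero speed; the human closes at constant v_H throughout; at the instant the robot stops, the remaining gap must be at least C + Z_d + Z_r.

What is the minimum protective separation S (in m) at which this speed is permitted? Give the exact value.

stop time T_s = (21/10)/3 = 0.7000 s
robot in T_r: 2.1000·0.1500 = 0.3150 m
robot covers 2.1000·0.7000 − ½·3.0000·0.7000² = 0.7350 m while stopping
human closes 0.0000·0.8500 = 0.0000 m
margins: 0.1500+0.0800+0.0250 = 0.2550 m
S_min ≈ 0.3150+0.7350+0.0000+0.2550  ⇒  S_min = 261/200 m

S_min = 261/200 m = 1.3050 m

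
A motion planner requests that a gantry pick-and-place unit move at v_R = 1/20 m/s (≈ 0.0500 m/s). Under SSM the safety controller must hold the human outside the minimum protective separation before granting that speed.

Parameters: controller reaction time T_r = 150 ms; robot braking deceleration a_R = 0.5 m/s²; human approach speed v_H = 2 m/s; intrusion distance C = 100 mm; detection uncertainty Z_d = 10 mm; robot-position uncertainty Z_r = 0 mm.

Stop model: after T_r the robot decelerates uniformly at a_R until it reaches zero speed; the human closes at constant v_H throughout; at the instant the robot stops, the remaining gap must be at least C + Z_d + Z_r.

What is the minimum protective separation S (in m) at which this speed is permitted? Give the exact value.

T_s = v_R/a_R = (1/20)/(1/2) = 0.1000 s
reaction-phase robot travel = 0.0500·0.1500 = 0.0075 m
robot under decel: 0.0500²/(2·0.5000) = 0.0025 m
human closes 2.0000·0.2500 = 0.5000 m
C+Z_d+Z_r = 0.1000+0.0100+0.0000 = 0.1100 m
S_min ≈ 0.0075+0.0025+0.5000+0.1100  ⇒  S_min = 31/50 m

S_min = 31/50 m = 0.6200 m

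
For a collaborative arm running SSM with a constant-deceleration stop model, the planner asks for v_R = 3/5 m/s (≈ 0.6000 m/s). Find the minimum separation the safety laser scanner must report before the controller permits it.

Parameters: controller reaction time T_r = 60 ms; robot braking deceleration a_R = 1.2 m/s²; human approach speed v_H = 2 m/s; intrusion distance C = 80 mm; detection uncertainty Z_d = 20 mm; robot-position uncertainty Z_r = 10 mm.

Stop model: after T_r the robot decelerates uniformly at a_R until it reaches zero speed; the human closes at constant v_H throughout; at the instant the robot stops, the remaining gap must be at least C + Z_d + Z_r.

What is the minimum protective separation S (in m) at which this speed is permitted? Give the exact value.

S_min = 177/125 m = 1.4160 m

T_s = v_R/a_R = (3/5)/(6/5) = 0.5000 s
robot in T_r: 0.6000·0.0600 = 0.0360 m
robot under decel: 0.6000²/(2·1.2000) = 0.1500 m
human over T_r+T_s: 2.0000·(0.0600+0.5000) = 1.1200 m
C+Z_d+Z_r = 0.0800+0.0200+0.0100 = 0.1100 m
S_min ≈ 0.0360+0.1500+1.1200+0.1100  ⇒  S_min = 177/125 m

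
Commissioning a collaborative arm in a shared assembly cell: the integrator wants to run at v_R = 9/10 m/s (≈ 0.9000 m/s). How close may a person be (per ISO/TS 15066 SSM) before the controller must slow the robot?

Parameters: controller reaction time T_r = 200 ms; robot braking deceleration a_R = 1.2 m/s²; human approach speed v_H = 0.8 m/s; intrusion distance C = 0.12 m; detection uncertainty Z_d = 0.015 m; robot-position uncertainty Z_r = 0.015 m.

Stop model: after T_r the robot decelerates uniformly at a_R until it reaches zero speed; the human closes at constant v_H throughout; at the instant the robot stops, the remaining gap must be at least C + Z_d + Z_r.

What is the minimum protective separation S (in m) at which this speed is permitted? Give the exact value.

T_s = v_R/a_R = (9/10)/(6/5) = 0.7500 s
robot in T_r: 0.9000·0.2000 = 0.1800 m
robot under decel: 0.9000²/(2·1.2000) = 0.3375 m
human over T_r+T_s: 0.8000·(0.2000+0.7500) = 0.7600 m
margins: 0.1200+0.0150+0.0150 = 0.1500 m
S_min ≈ 0.1800+0.3375+0.7600+0.1500  ⇒  S_min = 571/400 m

S_min = 571/400 m = 1.4275 m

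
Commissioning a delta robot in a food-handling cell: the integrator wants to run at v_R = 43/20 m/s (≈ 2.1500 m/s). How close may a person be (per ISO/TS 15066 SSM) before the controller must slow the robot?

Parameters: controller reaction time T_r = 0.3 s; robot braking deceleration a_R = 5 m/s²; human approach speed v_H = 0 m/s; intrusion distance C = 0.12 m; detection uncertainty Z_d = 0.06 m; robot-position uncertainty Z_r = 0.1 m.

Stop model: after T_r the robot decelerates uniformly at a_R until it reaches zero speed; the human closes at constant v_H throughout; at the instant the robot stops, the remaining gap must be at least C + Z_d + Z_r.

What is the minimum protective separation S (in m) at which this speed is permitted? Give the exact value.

stop time T_s = (43/20)/5 = 0.4300 s
robot in T_r: 2.1500·0.3000 = 0.6450 m
robot under decel: 2.1500²/(2·5.0000) = 0.4622 m
human closes 0.0000·0.7300 = 0.0000 m
residual clearance needed = 0.1200+0.0600+0.1000 = 0.2800 m
S_min ≈ 0.6450+0.4622+0.0000+0.2800  ⇒  S_min = 5549/4000 m

S_min = 5549/4000 m = 1.3873 m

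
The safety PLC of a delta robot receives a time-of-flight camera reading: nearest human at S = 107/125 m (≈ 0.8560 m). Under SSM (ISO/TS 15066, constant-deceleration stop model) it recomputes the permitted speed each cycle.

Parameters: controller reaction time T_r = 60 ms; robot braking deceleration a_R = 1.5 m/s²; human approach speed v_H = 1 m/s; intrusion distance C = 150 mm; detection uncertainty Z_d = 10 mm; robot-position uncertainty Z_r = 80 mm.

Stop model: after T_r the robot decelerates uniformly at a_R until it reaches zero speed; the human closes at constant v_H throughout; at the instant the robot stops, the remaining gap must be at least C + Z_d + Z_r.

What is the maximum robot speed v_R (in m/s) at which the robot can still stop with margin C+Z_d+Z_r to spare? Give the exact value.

collect terms ⇒ (1/3)·v_R² + (109/150)·v_R + (-139/250) = 0
  disc = (109/150)² − 4·(1/3)·(-139/250) = 28561/22500 ; √disc = 169/150
  v_R = (−(109/150) + 169/150) / (2·(1/3)) = 3/5 m/s
check:
braking lasts T_s = (3/5)/(3/2) = 0.4000 s
robot covers v_R·T_r = 0.6000·0.0600 = 0.0360 m before braking
robot under decel: 0.6000²/(2·1.5000) = 0.1200 m
human over T_r+T_s: 1.0000·(0.0600+0.4000) = 0.4600 m
C+Z_d+Z_r = 0.1500+0.0100+0.0800 = 0.2400 m
sum ≈ 0.0360+0.1200+0.4600+0.2400 ≈ 0.8560 m = S ✓

v_R_max = 3/5 m/s = 0.6000 m/s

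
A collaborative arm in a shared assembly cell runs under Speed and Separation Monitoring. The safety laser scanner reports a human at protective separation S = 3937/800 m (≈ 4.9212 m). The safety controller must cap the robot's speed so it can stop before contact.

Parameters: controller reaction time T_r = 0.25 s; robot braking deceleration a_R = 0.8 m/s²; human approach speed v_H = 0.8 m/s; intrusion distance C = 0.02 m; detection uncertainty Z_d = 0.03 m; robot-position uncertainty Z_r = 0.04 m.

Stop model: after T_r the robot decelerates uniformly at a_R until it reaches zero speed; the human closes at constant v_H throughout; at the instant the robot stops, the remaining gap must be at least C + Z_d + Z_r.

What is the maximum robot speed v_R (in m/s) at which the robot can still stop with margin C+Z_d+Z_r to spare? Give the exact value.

collect terms ⇒ (5/8)·v_R² + (5/4)·v_R + (-741/160) = 0
  disc = (5/4)² − 4·(5/8)·(-741/160) = 841/64 ; √disc = 29/8
  v_R = (−(5/4) + 29/8) / (2·(5/8)) = 19/10 m/s
check:
T_s = v_R/a_R = (19/10)/(4/5) = 2.3750 s
robot covers v_R·T_r = 1.9000·0.2500 = 0.4750 m before braking
robot under decel: 1.9000²/(2·0.8000) = 2.2563 m
human closes 0.8000·2.6250 = 2.1000 m
C+Z_d+Z_r = 0.0200+0.0300+0.0400 = 0.0900 m
sum ≈ 0.4750+2.2563+2.1000+0.0900 ≈ 4.9212 m = S ✓

v_R_max = 19/10 m/s = 1.9000 m/s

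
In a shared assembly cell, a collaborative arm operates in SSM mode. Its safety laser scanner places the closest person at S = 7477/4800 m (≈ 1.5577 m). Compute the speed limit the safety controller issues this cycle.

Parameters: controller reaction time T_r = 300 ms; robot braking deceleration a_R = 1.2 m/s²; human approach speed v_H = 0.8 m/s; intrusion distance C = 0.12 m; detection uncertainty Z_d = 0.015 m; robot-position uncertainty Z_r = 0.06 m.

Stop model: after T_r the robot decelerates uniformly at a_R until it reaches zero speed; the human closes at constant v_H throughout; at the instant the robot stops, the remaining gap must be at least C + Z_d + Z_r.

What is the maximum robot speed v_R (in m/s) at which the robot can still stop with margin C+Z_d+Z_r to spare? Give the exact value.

at the boundary: (5/12)·v² + (29/30)·v + (-5389/4800) = 0
  disc = (29/30)² − 4·(5/12)·(-5389/4800) = 4489/1600 ; √disc = 67/40
  v_R = (−(29/30) + 67/40) / (2·(5/12)) = 17/20 m/s
check:
braking lasts T_s = (17/20)/(6/5) = 0.7083 s
robot in T_r: 0.8500·0.3000 = 0.2550 m
robot covers 0.8500·0.7083 − ½·1.2000·0.7083² = 0.3010 m while stopping
human over T_r+T_s: 0.8000·(0.3000+0.7083) = 0.8067 m
C+Z_d+Z_r = 0.1200+0.0150+0.0600 = 0.1950 m
sum ≈ 0.2550+0.3010+0.8067+0.1950 ≈ 1.5577 m = S ✓

v_R_max = 17/20 m/s = 0.8500 m/s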